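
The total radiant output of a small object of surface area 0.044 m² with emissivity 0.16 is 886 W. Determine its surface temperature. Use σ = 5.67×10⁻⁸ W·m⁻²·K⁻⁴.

T ≈ 1220 K

From P = εσAT⁴, T = (P / εσA)^(1/4) = (886 / (0.16 × 5.67×10⁻⁸ × 0.0440))^(1/4).
T = (2.22×10^12)^(1/4) = 1220 K.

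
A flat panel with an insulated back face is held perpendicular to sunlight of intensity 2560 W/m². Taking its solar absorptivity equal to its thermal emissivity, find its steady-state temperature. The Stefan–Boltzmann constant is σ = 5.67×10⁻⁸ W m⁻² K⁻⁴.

T ≈ 461 K

Absorbed flux αS = emitted flux εσT⁴ (one radiating face); with α = ε, T = (S/σ)^(1/4).
T = (2560 / 5.67×10⁻⁸)^(1/4) = (4.51×10^10)^(1/4).
T = 461 K.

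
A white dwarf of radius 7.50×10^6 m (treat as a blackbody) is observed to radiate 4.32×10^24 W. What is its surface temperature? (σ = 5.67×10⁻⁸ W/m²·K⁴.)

A = 4πr² = 4π × (7.50×10^6)² = 7.07×10^14 m².
From P = σAT⁴, T = (P / σA)^(1/4) = (4.32×10^24 / (5.67×10⁻⁸ × 7.07×10^14))^(1/4).
T = (1.08×10^17)^(1/4) = 18100 K.

T ≈ 18100 K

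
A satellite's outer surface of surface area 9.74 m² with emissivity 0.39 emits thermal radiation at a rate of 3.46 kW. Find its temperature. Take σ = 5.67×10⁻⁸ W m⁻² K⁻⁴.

From P = εσAT⁴, T = (P / εσA)^(1/4) = (3460 / (0.39 × 5.67×10⁻⁸ × 9.74))^(1/4).
T = (1.61×10^10)^(1/4) = 356 K.

T ≈ 356 K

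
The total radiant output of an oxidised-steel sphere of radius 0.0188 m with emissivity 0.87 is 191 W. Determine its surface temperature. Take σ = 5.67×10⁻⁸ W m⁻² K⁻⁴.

A = 4πr² = 4π × (0.0188)² = 4.44×10^-3 m².
From P = εσAT⁴, T = (P / εσA)^(1/4) = (191 / (0.87 × 5.67×10⁻⁸ × 4.44×10^-3))^(1/4).
T = (8.72×10^11)^(1/4) = 966 K.

T ≈ 966 K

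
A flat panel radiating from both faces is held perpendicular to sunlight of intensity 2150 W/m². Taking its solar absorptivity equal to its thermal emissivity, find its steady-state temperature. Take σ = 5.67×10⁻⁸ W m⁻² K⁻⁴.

T ≈ 371 K

Absorbed flux αS = emitted flux 2εσT⁴ per unit area; with α = ε this gives T = (S/2σ)^(1/4).
T = (2150 / (2 × 5.67×10⁻⁸))^(1/4) = (1.90×10^10)^(1/4).
T = 371 K.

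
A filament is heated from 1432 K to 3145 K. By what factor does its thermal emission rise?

P ∝ T⁴, so the ratio is (3145/1432)⁴ = (2.196)⁴ = 23.3.

ratio ≈ 23.3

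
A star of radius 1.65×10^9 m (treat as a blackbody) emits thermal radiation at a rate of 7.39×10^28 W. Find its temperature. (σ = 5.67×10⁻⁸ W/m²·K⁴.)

T ≈ 14000 K

A = 4πr² = 4π × (1.65×10^9)² = 3.42×10^19 m².
From P = σAT⁴, T = (P / σA)^(1/4) = (7.39×10^28 / (5.67×10⁻⁸ × 3.42×10^19))^(1/4).
T = (3.81×10^16)^(1/4) = 14000 K.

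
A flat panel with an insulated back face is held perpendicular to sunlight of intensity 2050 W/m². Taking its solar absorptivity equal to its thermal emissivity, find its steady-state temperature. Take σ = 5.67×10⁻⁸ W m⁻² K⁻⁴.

T ≈ 436 K

Absorbed flux αS = emitted flux εσT⁴ (one radiating face); with α = ε, T = (S/σ)^(1/4).
T = (2050 / 5.67×10⁻⁸)^(1/4) = (3.62×10^10)^(1/4).
T = 436 K.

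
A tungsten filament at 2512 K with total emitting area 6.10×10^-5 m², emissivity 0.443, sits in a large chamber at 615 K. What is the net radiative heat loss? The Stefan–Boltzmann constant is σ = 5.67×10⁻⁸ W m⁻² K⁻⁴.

Q = εσA(T⁴ − T_s⁴). T⁴ − T_s⁴ = (2512)⁴ − (615)⁴ = 3.98×10^13 − 1.43×10^11 = 3.97×10^13 K⁴.
Q = 0.443 × 5.67×10⁻⁸ × 6.10×10^-5 × 3.97×10^13 = 60.8 W.

Q ≈ 60.8 W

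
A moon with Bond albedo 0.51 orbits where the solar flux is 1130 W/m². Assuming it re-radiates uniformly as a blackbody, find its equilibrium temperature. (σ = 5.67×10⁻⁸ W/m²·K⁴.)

Power absorbed = (1−a)S·πR²; power emitted = 4πR²σT⁴. Equating and cancelling πR²:
T = ((1−a)S / 4σ)^(1/4) = (554 / (4 × 5.67×10⁻⁸))^(1/4) = (2.44×10^9)^(1/4).
T = 222 K.

T ≈ 222 K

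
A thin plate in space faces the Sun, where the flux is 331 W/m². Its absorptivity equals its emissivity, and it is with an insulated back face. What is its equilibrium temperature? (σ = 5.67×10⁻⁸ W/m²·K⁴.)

T ≈ 276 K

Absorbed flux αS = emitted flux εσT⁴ (one radiating face); with α = ε, T = (S/σ)^(1/4).
T = (331 / 5.67×10⁻⁸)^(1/4) = (5.84×10^9)^(1/4).
T = 276 K.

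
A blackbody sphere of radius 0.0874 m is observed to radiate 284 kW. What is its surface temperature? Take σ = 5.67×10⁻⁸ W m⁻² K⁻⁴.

T ≈ 2690 K

A = 4πr² = 4π × (0.0874)² = 0.0960 m².
From P = σAT⁴, T = (P / σA)^(1/4) = (2.84×10^5 / (5.67×10⁻⁸ × 0.0960))^(1/4).
T = (5.22×10^13)^(1/4) = 2690 K.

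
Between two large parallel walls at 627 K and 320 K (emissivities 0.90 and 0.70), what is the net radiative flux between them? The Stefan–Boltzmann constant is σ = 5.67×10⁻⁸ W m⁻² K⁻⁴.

q ≈ 5310 W/m²

For two large parallel gray plates, q = σ(T₁⁴ − T₂⁴) / (1/ε₁ + 1/ε₂ − 1).
1/ε₁ + 1/ε₂ − 1 = 1/0.90 + 1/0.70 − 1 = 1.540.
T₁⁴ − T₂⁴ = 1.55×10^11 − 1.05×10^10 = 1.44×10^11 K⁴.
q = 5.67×10⁻⁸ × 1.44×10^11 / 1.540 = 5310 W/m².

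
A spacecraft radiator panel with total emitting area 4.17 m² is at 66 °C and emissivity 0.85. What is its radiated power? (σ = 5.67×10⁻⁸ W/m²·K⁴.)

P ≈ 2650 W

66 °C = 339 K.
P = εσAT⁴ = 0.85 × 5.67×10⁻⁸ × 4.17 × (339)⁴ = 0.85 × 5.67×10⁻⁸ × 4.17 × 1.32×10^10.
P = 2650 W.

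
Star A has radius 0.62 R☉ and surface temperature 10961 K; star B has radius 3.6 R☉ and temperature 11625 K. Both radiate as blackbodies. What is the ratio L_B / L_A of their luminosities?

L = 4πR²σT⁴ ∝ R²T⁴, so L_B/L_A = (3.6/0.62)² × (11625/10961)⁴ = 33.7 × 1.27 = 42.7.

L_B/L_A ≈ 42.7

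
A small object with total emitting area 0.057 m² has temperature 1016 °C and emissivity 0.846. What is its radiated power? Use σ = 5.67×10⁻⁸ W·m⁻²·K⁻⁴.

1016 °C = 1289 K.
Stefan–Boltzmann: P = εσAT⁴ = 0.846 × 5.67×10⁻⁸ × 0.0570 × (1289)⁴ = 0.846 × 5.67×10⁻⁸ × 0.0570 × 2.76×10^12.
P = 7550 W.

P ≈ 7550 W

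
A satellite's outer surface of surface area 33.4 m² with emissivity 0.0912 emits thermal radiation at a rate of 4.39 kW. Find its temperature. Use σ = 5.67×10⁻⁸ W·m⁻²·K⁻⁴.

T ≈ 399 K

From P = εσAT⁴, T = (P / εσA)^(1/4) = (4390 / (0.0912 × 5.67×10⁻⁸ × 33.4))^(1/4).
T = (2.54×10^10)^(1/4) = 399 K.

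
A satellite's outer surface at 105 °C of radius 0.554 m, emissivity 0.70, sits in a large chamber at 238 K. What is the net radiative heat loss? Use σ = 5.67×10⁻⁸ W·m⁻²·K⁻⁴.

Q ≈ 2630 W

A = 4πr² = 4π × (0.554)² = 3.86 m².
Convert: 105 °C = 378 K.
Q = εσA(T⁴ − T_s⁴). T⁴ − T_s⁴ = (378)⁴ − (238)⁴ = 2.04×10^10 − 3.21×10^9 = 1.72×10^10 K⁴.
Q = 0.70 × 5.67×10⁻⁸ × 3.86 × 1.72×10^10 = 2630 W.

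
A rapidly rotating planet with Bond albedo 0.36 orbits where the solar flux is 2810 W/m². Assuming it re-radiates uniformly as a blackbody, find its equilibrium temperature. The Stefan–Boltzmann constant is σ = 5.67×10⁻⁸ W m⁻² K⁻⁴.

T ≈ 298 K

Power absorbed = (1−a)S·πR²; power emitted = 4πR²σT⁴. Equating and cancelling πR²:
T = ((1−a)S / 4σ)^(1/4) = (1800 / (4 × 5.67×10⁻⁸))^(1/4) = (7.93×10^9)^(1/4).
T = 298 K.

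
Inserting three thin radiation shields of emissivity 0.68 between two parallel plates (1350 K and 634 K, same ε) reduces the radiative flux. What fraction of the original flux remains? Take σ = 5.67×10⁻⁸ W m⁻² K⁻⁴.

With N identical shields there are N+1 = 4 gaps in series, each with the same radiative resistance, so the flux falls to 1/(N+1) of its unshielded value.

ratio ≈ 0.250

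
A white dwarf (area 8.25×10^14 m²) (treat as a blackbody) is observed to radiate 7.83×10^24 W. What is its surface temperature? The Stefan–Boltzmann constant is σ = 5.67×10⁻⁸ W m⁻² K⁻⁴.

From P = σAT⁴, T = (P / σA)^(1/4) = (7.83×10^24 / (5.67×10⁻⁸ × 8.25×10^14))^(1/4).
T = (1.67×10^17)^(1/4) = 20200 K.

T ≈ 20200 K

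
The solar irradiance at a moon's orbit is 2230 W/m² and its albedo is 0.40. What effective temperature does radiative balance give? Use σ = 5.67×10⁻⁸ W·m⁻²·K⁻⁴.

T ≈ 277 K

Power absorbed = (1−a)S·πR²; power emitted = 4πR²σT⁴. Equating and cancelling πR²:
T = ((1−a)S / 4σ)^(1/4) = (1340 / (4 × 5.67×10⁻⁸))^(1/4) = (5.90×10^9)^(1/4).
T = 277 K.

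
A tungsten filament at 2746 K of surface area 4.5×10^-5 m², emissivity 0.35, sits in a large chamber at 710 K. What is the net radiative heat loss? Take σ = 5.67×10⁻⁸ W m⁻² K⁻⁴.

Q ≈ 50.5 W

Q = εσA(T⁴ − T_s⁴). T⁴ − T_s⁴ = (2746)⁴ − (710)⁴ = 5.69×10^13 − 2.54×10^11 = 5.66×10^13 K⁴.
Q = 0.35 × 5.67×10⁻⁸ × 4.50×10^-5 × 5.66×10^13 = 50.5 W.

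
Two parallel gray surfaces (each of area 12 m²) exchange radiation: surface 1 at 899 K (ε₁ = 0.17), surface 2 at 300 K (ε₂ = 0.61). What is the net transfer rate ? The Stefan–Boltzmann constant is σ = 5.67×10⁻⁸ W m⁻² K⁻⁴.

For two large parallel gray plates, q = σ(T₁⁴ − T₂⁴) / (1/ε₁ + 1/ε₂ − 1).
1/ε₁ + 1/ε₂ − 1 = 1/0.17 + 1/0.61 − 1 = 6.522.
T₁⁴ − T₂⁴ = 6.53×10^11 − 8.10×10^9 = 6.45×10^11 K⁴.
q = 5.67×10⁻⁸ × 6.45×10^11 / 6.522 = 5610 W/m².
Q = q·A = 5610 × 12 = 67300 W.

Q ≈ 67300 W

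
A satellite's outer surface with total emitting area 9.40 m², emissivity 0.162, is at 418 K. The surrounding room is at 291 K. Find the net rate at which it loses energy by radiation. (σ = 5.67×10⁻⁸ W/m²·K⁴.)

Q ≈ 2020 W

Q = εσA(T⁴ − T_s⁴). T⁴ − T_s⁴ = (418)⁴ − (291)⁴ = 3.05×10^10 − 7.17×10^9 = 2.34×10^10 K⁴.
Q = 0.162 × 5.67×10⁻⁸ × 9.40 × 2.34×10^10 = 2020 W.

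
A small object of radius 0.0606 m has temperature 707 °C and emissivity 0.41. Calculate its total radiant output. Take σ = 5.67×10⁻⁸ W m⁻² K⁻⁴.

P ≈ 990 W

A = 4πr² = 4π × (0.0606)² = 0.0461 m².
707 °C = 980 K.
Stefan–Boltzmann: P = εσAT⁴ = 0.41 × 5.67×10⁻⁸ × 0.0461 × (980)⁴ = 0.41 × 5.67×10⁻⁸ × 0.0461 × 9.22×10^11.
P = 990 W.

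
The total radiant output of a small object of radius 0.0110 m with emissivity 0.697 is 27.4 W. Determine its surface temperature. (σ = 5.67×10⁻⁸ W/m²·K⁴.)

A = 4πr² = 4π × (0.0110)² = 1.52×10^-3 m².
From P = εσAT⁴, T = (P / εσA)^(1/4) = (27.4 / (0.697 × 5.67×10⁻⁸ × 1.52×10^-3))^(1/4).
T = (4.56×10^11)^(1/4) = 822 K.

T ≈ 822 K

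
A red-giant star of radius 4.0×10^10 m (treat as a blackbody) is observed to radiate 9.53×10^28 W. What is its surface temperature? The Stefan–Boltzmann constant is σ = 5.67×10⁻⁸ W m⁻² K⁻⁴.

T ≈ 3020 K

A = 4πr² = 4π × (4.0×10^10)² = 2.01×10^22 m².
From P = σAT⁴, T = (P / σA)^(1/4) = (9.53×10^28 / (5.67×10⁻⁸ × 2.01×10^22))^(1/4).
T = (8.36×10^13)^(1/4) = 3020 K.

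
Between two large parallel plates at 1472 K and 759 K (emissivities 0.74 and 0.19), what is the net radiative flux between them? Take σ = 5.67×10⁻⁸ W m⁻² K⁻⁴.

q ≈ 44100 W/m²

For two large parallel gray plates, q = σ(T₁⁴ − T₂⁴) / (1/ε₁ + 1/ε₂ − 1).
1/ε₁ + 1/ε₂ − 1 = 1/0.74 + 1/0.19 − 1 = 5.615.
T₁⁴ − T₂⁴ = 4.69×10^12 − 3.32×10^11 = 4.36×10^12 K⁴.
q = 5.67×10⁻⁸ × 4.36×10^12 / 5.615 = 44100 W/m².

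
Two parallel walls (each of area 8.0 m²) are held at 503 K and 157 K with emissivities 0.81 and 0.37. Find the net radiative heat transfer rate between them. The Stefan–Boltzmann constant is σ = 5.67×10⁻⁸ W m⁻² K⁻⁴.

Q ≈ 9790 W

For two large parallel gray plates, q = σ(T₁⁴ − T₂⁴) / (1/ε₁ + 1/ε₂ − 1).
1/ε₁ + 1/ε₂ − 1 = 1/0.81 + 1/0.37 − 1 = 2.937.
T₁⁴ − T₂⁴ = 6.40×10^10 − 6.08×10^8 = 6.34×10^10 K⁴.
q = 5.67×10⁻⁸ × 6.34×10^10 / 2.937 = 1220 W/m².
Q = q·A = 1220 × 8.0 = 9790 W.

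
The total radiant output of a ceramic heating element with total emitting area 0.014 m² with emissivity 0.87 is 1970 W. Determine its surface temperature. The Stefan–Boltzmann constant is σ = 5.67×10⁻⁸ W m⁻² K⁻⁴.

From P = εσAT⁴, T = (P / εσA)^(1/4) = (1970 / (0.87 × 5.67×10⁻⁸ × 0.0140))^(1/4).
T = (2.85×10^12)^(1/4) = 1300 K.

T ≈ 1300 K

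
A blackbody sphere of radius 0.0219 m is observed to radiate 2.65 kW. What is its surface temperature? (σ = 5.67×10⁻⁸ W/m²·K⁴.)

T ≈ 1670 K

A = 4πr² = 4π × (0.0219)² = 6.03×10^-3 m².
From P = σAT⁴, T = (P / σA)^(1/4) = (2650 / (5.67×10⁻⁸ × 6.03×10^-3))^(1/4).
T = (7.75×10^12)^(1/4) = 1670 K.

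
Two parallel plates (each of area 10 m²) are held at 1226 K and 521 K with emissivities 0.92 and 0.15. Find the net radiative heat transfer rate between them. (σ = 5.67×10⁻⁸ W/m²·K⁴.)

Q ≈ 1.83×10^5 W

For two large parallel gray plates, q = σ(T₁⁴ − T₂⁴) / (1/ε₁ + 1/ε₂ − 1).
1/ε₁ + 1/ε₂ − 1 = 1/0.92 + 1/0.15 − 1 = 6.754.
T₁⁴ − T₂⁴ = 2.26×10^12 − 7.37×10^10 = 2.19×10^12 K⁴.
q = 5.67×10⁻⁸ × 2.19×10^12 / 6.754 = 18300 W/m².
Q = q·A = 18300 × 10 = 1.83×10^5 W.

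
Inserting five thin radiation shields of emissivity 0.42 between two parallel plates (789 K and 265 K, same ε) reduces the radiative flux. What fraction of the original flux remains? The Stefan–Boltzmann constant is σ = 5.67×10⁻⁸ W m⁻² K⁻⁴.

ratio ≈ 0.167

With N identical shields there are N+1 = 6 gaps in series, each with the same radiative resistance, so the flux falls to 1/(N+1) of its unshielded value.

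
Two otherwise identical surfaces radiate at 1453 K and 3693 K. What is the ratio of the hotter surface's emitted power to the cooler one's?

P ∝ T⁴, so the ratio is (3693/1453)⁴ = (2.542)⁴ = 41.7.

ratio ≈ 41.7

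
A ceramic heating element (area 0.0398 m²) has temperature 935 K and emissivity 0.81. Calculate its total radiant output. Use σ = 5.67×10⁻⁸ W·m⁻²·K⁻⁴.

P ≈ 1400 W

Stefan–Boltzmann: P = εσAT⁴ = 0.81 × 5.67×10⁻⁸ × 0.0398 × (935)⁴ = 0.81 × 5.67×10⁻⁸ × 0.0398 × 7.64×10^11.
P = 1400 W.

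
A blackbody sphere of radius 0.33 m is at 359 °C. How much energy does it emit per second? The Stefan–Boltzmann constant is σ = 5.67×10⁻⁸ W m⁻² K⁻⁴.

A = 4πr² = 4π × (0.33)² = 1.37 m².
359 °C = 632 K.
P = σAT⁴ = 5.67×10⁻⁸ × 1.37 × (632)⁴ = 5.67×10⁻⁸ × 1.37 × 1.60×10^11.
P = 12400 W.

P ≈ 12400 W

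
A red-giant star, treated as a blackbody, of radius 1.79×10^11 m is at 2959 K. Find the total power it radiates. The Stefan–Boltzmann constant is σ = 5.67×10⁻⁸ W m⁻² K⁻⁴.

A = 4πr² = 4π × (1.79×10^11)² = 4.03×10^23 m².
P = σAT⁴ = 5.67×10⁻⁸ × 4.03×10^23 × (2959)⁴ = 5.67×10⁻⁸ × 4.03×10^23 × 7.67×10^13.
P = 1.75×10^30 W.

P ≈ 1.75×10^30 W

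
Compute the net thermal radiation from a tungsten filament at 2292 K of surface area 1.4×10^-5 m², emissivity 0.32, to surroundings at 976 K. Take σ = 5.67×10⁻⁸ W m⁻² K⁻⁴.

Q ≈ 6.78 W

Q = εσA(T⁴ − T_s⁴). T⁴ − T_s⁴ = (2292)⁴ − (976)⁴ = 2.76×10^13 − 9.07×10^11 = 2.67×10^13 K⁴.
Q = 0.32 × 5.67×10⁻⁸ × 1.40×10^-5 × 2.67×10^13 = 6.78 W.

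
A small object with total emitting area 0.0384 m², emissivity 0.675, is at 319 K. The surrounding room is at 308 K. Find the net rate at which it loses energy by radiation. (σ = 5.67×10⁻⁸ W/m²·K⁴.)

Q = εσA(T⁴ − T_s⁴). T⁴ − T_s⁴ = (319)⁴ − (308)⁴ = 1.04×10^10 − 9.00×10^9 = 1.36×10^9 K⁴.
Q = 0.675 × 5.67×10⁻⁸ × 0.0384 × 1.36×10^9 = 1.99 W.

Q ≈ 1.99 W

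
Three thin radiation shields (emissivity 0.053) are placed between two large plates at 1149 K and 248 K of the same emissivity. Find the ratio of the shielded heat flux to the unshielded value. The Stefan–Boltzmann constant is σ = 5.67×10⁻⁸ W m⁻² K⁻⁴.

ratio ≈ 0.250

With N identical shields there are N+1 = 4 gaps in series, each with the same radiative resistance, so the flux falls to 1/(N+1) of its unshielded value.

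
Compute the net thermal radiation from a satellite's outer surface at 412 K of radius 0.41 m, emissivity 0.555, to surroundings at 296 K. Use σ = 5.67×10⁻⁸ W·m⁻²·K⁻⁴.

A = 4πr² = 4π × (0.41)² = 2.11 m².
Q = εσA(T⁴ − T_s⁴). T⁴ − T_s⁴ = (412)⁴ − (296)⁴ = 2.88×10^10 − 7.68×10^9 = 2.11×10^10 K⁴.
Q = 0.555 × 5.67×10⁻⁸ × 2.11 × 2.11×10^10 = 1410 W.

Q ≈ 1410 W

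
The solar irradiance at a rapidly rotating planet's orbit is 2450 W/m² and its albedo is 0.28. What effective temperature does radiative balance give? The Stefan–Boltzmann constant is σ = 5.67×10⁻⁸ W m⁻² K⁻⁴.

Power absorbed = (1−a)S·πR²; power emitted = 4πR²σT⁴. Equating and cancelling πR²:
T = ((1−a)S / 4σ)^(1/4) = (1760 / (4 × 5.67×10⁻⁸))^(1/4) = (7.78×10^9)^(1/4).
T = 297 K.

T ≈ 297 K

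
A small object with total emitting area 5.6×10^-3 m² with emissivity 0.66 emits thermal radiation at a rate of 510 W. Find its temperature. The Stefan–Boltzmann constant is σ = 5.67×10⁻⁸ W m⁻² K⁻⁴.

From P = εσAT⁴, T = (P / εσA)^(1/4) = (510 / (0.66 × 5.67×10⁻⁸ × 5.60×10^-3))^(1/4).
T = (2.43×10^12)^(1/4) = 1250 K.

T ≈ 1250 K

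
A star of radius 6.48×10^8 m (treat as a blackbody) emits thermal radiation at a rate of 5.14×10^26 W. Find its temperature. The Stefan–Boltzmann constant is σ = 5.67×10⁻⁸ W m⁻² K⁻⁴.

T ≈ 6440 K

A = 4πr² = 4π × (6.48×10^8)² = 5.28×10^18 m².
From P = σAT⁴, T = (P / σA)^(1/4) = (5.14×10^26 / (5.67×10⁻⁸ × 5.28×10^18))^(1/4).
T = (1.72×10^15)^(1/4) = 6440 K.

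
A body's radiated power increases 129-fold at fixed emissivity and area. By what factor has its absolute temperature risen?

P ∝ T⁴ ⇒ T ∝ P^(1/4), so T scales by (129)^(1/4) = 3.37.

factor ≈ 3.37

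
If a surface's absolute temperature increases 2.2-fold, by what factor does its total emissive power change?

P ∝ T⁴, so the power scales as (2.2)⁴ = 23.4.

factor ≈ 23.4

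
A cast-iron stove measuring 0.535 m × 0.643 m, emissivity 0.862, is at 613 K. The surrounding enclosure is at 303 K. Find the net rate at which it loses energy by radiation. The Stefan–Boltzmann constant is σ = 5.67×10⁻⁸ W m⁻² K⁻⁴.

A = 0.535 × 0.643 = 0.344 m².
Q = εσA(T⁴ − T_s⁴). T⁴ − T_s⁴ = (613)⁴ − (303)⁴ = 1.41×10^11 − 8.43×10^9 = 1.33×10^11 K⁴.
Q = 0.862 × 5.67×10⁻⁸ × 0.344 × 1.33×10^11 = 2230 W.

Q ≈ 2230 W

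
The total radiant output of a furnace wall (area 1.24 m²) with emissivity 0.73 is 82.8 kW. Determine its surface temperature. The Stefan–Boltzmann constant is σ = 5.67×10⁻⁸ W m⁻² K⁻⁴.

From P = εσAT⁴, T = (P / εσA)^(1/4) = (82800 / (0.73 × 5.67×10⁻⁸ × 1.24))^(1/4).
T = (1.61×10^12)^(1/4) = 1130 K.

T ≈ 1130 K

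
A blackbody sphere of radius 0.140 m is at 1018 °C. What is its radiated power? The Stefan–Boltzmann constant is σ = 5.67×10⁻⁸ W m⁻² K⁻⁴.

P ≈ 38800 W

A = 4πr² = 4π × (0.140)² = 0.246 m².
1018 °C = 1291 K.
P = σAT⁴ = 5.67×10⁻⁸ × 0.246 × (1291)⁴ = 5.67×10⁻⁸ × 0.246 × 2.78×10^12.
P = 38800 W.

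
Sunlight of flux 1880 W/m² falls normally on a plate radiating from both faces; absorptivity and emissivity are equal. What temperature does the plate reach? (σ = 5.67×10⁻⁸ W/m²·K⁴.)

Absorbed flux αS = emitted flux 2εσT⁴ per unit area; with α = ε this gives T = (S/2σ)^(1/4).
T = (1880 / (2 × 5.67×10⁻⁸))^(1/4) = (1.66×10^10)^(1/4).
T = 359 K.

T ≈ 359 K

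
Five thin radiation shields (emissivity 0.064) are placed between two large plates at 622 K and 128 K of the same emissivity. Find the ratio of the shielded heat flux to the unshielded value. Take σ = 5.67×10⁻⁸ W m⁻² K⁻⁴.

ratio ≈ 0.167

With N identical shields there are N+1 = 6 gaps in series, each with the same radiative resistance, so the flux falls to 1/(N+1) of its unshielded value.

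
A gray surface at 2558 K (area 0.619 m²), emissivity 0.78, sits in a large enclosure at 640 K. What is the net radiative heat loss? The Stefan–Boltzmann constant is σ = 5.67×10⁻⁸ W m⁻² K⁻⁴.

Q = εσA(T⁴ − T_s⁴). T⁴ − T_s⁴ = (2558)⁴ − (640)⁴ = 4.28×10^13 − 1.68×10^11 = 4.26×10^13 K⁴.
Q = 0.78 × 5.67×10⁻⁸ × 0.619 × 4.26×10^13 = 1.17×10^6 W.

Q ≈ 1.17×10^6 W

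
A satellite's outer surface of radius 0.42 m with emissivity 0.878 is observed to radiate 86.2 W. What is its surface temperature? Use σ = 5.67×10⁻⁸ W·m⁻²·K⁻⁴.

T ≈ 167 K

A = 4πr² = 4π × (0.42)² = 2.22 m².
From P = εσAT⁴, T = (P / εσA)^(1/4) = (86.2 / (0.878 × 5.67×10⁻⁸ × 2.22))^(1/4).
T = (7.81×10^8)^(1/4) = 167 K.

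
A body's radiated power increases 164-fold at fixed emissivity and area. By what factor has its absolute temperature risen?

P ∝ T⁴ ⇒ T ∝ P^(1/4), so T scales by (164)^(1/4) = 3.58.

factor ≈ 3.58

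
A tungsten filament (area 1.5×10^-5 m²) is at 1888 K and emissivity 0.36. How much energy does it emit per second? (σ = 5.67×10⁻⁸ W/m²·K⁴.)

P ≈ 3.89 W

Stefan–Boltzmann: P = εσAT⁴ = 0.36 × 5.67×10⁻⁸ × 1.50×10^-5 × (1888)⁴ = 0.36 × 5.67×10⁻⁸ × 1.50×10^-5 × 1.27×10^13.
P = 3.89 W.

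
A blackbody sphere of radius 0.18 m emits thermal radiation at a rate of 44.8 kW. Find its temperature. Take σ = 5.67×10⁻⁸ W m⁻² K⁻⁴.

T ≈ 1180 K

A = 4πr² = 4π × (0.18)² = 0.407 m².
From P = σAT⁴, T = (P / σA)^(1/4) = (44800 / (5.67×10⁻⁸ × 0.407))^(1/4).
T = (1.94×10^12)^(1/4) = 1180 K.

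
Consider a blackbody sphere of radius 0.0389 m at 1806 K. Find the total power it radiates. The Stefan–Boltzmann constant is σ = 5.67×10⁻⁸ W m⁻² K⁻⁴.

P ≈ 11500 W

A = 4πr² = 4π × (0.0389)² = 0.0190 m².
P = σAT⁴ = 5.67×10⁻⁸ × 0.0190 × (1806)⁴ = 5.67×10⁻⁸ × 0.0190 × 1.06×10^13.
P = 11500 W.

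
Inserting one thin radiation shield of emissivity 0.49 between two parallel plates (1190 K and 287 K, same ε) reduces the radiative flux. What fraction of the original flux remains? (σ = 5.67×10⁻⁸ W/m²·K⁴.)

With N identical shields there are N+1 = 2 gaps in series, each with the same radiative resistance, so the flux falls to 1/(N+1) of its unshielded value.

ratio ≈ 0.500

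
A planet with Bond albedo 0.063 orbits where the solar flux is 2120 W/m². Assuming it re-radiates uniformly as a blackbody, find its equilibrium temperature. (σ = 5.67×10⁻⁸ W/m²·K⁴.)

T ≈ 306 K

Power absorbed = (1−a)S·πR²; power emitted = 4πR²σT⁴. Equating and cancelling πR²:
T = ((1−a)S / 4σ)^(1/4) = (1990 / (4 × 5.67×10⁻⁸))^(1/4) = (8.76×10^9)^(1/4).
T = 306 K.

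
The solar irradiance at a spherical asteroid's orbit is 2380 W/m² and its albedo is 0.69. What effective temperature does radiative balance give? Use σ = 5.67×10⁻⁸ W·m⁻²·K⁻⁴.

T ≈ 239 K

Power absorbed = (1−a)S·πR²; power emitted = 4πR²σT⁴. Equating and cancelling πR²:
T = ((1−a)S / 4σ)^(1/4) = (738 / (4 × 5.67×10⁻⁸))^(1/4) = (3.25×10^9)^(1/4).
T = 239 K.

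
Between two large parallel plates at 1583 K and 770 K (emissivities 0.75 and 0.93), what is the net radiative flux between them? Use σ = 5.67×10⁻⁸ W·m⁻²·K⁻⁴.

q ≈ 2.39×10^5 W/m²

For two large parallel gray plates, q = σ(T₁⁴ − T₂⁴) / (1/ε₁ + 1/ε₂ − 1).
1/ε₁ + 1/ε₂ − 1 = 1/0.75 + 1/0.93 − 1 = 1.409.
T₁⁴ − T₂⁴ = 6.28×10^12 − 3.52×10^11 = 5.93×10^12 K⁴.
q = 5.67×10⁻⁸ × 5.93×10^12 / 1.409 = 2.39×10^5 W/m².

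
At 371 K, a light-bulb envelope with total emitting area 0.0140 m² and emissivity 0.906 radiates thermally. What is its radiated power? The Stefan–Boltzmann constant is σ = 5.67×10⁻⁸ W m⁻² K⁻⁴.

Stefan–Boltzmann: P = εσAT⁴ = 0.906 × 5.67×10⁻⁸ × 0.0140 × (371)⁴ = 0.906 × 5.67×10⁻⁸ × 0.0140 × 1.89×10^10.
P = 13.6 W.

P ≈ 13.6 W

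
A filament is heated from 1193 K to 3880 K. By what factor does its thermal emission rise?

P ∝ T⁴, so the ratio is (3880/1193)⁴ = (3.252)⁴ = 112.

ratio ≈ 112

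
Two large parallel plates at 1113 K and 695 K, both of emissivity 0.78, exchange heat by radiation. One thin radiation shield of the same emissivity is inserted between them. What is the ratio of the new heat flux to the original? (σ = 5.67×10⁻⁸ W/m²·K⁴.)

ratio ≈ 0.500

With N identical shields there are N+1 = 2 gaps in series, each with the same radiative resistance, so the flux falls to 1/(N+1) of its unshielded value.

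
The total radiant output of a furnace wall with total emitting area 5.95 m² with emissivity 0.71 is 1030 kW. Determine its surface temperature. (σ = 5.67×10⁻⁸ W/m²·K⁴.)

T ≈ 1440 K

From P = εσAT⁴, T = (P / εσA)^(1/4) = (1.03×10^6 / (0.71 × 5.67×10⁻⁸ × 5.95))^(1/4).
T = (4.30×10^12)^(1/4) = 1440 K.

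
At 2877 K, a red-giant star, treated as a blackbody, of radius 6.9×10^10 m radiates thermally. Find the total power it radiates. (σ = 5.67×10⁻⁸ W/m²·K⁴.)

A = 4πr² = 4π × (6.9×10^10)² = 5.98×10^22 m².
P = σAT⁴ = 5.67×10⁻⁸ × 5.98×10^22 × (2877)⁴ = 5.67×10⁻⁸ × 5.98×10^22 × 6.85×10^13.
P = 2.32×10^29 W.

P ≈ 2.32×10^29 W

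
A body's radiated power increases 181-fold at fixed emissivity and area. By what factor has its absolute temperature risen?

factor ≈ 3.67

P ∝ T⁴ ⇒ T ∝ P^(1/4), so T scales by (181)^(1/4) = 3.67.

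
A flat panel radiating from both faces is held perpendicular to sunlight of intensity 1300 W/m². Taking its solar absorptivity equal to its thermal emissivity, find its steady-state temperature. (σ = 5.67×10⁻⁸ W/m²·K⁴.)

Absorbed flux αS = emitted flux 2εσT⁴ per unit area; with α = ε this gives T = (S/2σ)^(1/4).
T = (1300 / (2 × 5.67×10⁻⁸))^(1/4) = (1.15×10^10)^(1/4).
T = 327 K.

T ≈ 327 K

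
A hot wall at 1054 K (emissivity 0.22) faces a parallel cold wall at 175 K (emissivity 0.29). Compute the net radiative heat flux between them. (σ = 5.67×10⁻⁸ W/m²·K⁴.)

For two large parallel gray plates, q = σ(T₁⁴ − T₂⁴) / (1/ε₁ + 1/ε₂ − 1).
1/ε₁ + 1/ε₂ − 1 = 1/0.22 + 1/0.29 − 1 = 6.994.
T₁⁴ − T₂⁴ = 1.23×10^12 − 9.38×10^8 = 1.23×10^12 K⁴.
q = 5.67×10⁻⁸ × 1.23×10^12 / 6.994 = 10000 W/m².

q ≈ 10000 W/m²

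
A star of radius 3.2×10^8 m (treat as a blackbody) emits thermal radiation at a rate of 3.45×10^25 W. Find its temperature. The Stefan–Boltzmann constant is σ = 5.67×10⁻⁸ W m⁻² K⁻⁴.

A = 4πr² = 4π × (3.2×10^8)² = 1.29×10^18 m².
From P = σAT⁴, T = (P / σA)^(1/4) = (3.45×10^25 / (5.67×10⁻⁸ × 1.29×10^18))^(1/4).
T = (4.73×10^14)^(1/4) = 4660 K.

T ≈ 4660 K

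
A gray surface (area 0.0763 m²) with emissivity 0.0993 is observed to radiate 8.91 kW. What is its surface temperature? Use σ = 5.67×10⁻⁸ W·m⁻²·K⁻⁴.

T ≈ 2130 K

From P = εσAT⁴, T = (P / εσA)^(1/4) = (8910 / (0.0993 × 5.67×10⁻⁸ × 0.0763))^(1/4).
T = (2.07×10^13)^(1/4) = 2130 K.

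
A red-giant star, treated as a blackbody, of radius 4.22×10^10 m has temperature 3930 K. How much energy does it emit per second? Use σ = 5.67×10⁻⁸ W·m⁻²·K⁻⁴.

P ≈ 3.03×10^29 W

A = 4πr² = 4π × (4.22×10^10)² = 2.24×10^22 m².
P = σAT⁴ = 5.67×10⁻⁸ × 2.24×10^22 × (3930)⁴ = 5.67×10⁻⁸ × 2.24×10^22 × 2.39×10^14.
P = 3.03×10^29 W.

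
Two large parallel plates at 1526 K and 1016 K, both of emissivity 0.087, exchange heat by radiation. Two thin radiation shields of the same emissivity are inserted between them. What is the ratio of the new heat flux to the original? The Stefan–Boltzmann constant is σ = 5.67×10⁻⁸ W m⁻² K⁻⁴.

With N identical shields there are N+1 = 3 gaps in series, each with the same radiative resistance, so the flux falls to 1/(N+1) of its unshielded value.

ratio ≈ 0.333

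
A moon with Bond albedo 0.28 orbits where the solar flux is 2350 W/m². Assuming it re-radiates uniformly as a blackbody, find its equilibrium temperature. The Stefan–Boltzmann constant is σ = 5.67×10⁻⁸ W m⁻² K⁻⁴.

T ≈ 294 K

Power absorbed = (1−a)S·πR²; power emitted = 4πR²σT⁴. Equating and cancelling πR²:
T = ((1−a)S / 4σ)^(1/4) = (1690 / (4 × 5.67×10⁻⁸))^(1/4) = (7.46×10^9)^(1/4).
T = 294 K.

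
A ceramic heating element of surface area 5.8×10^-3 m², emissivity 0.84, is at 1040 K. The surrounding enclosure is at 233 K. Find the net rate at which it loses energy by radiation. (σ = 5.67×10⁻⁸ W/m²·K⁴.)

Q ≈ 322 W

Q = εσA(T⁴ − T_s⁴). T⁴ − T_s⁴ = (1040)⁴ − (233)⁴ = 1.17×10^12 − 2.95×10^9 = 1.17×10^12 K⁴.
Q = 0.84 × 5.67×10⁻⁸ × 5.80×10^-3 × 1.17×10^12 = 322 W.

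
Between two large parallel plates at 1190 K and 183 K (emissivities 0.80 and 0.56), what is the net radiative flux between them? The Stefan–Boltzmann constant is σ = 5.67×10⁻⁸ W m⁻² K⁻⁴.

For two large parallel gray plates, q = σ(T₁⁴ − T₂⁴) / (1/ε₁ + 1/ε₂ − 1).
1/ε₁ + 1/ε₂ − 1 = 1/0.80 + 1/0.56 − 1 = 2.036.
T₁⁴ − T₂⁴ = 2.01×10^12 − 1.12×10^9 = 2.00×10^12 K⁴.
q = 5.67×10⁻⁸ × 2.00×10^12 / 2.036 = 55800 W/m².

q ≈ 55800 W/m²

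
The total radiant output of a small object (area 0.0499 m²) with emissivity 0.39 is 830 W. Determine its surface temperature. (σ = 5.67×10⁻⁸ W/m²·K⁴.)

T ≈ 931 K

From P = εσAT⁴, T = (P / εσA)^(1/4) = (830 / (0.39 × 5.67×10⁻⁸ × 0.0499))^(1/4).
T = (7.52×10^11)^(1/4) = 931 K.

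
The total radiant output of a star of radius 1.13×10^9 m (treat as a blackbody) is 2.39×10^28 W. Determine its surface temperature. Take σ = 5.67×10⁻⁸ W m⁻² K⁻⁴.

T ≈ 12700 K

A = 4πr² = 4π × (1.13×10^9)² = 1.60×10^19 m².
From P = σAT⁴, T = (P / σA)^(1/4) = (2.39×10^28 / (5.67×10⁻⁸ × 1.60×10^19))^(1/4).
T = (2.63×10^16)^(1/4) = 12700 K.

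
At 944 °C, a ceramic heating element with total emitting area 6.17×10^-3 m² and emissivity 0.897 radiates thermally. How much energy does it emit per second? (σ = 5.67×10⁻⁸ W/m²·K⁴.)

944 °C = 1217 K.
Stefan–Boltzmann: P = εσAT⁴ = 0.897 × 5.67×10⁻⁸ × 6.17×10^-3 × (1217)⁴ = 0.897 × 5.67×10⁻⁸ × 6.17×10^-3 × 2.19×10^12.
P = 688 W.

P ≈ 688 W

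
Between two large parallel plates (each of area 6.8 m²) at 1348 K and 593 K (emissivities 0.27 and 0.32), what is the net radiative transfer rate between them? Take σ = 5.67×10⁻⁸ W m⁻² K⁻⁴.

Q ≈ 2.10×10^5 W

For two large parallel gray plates, q = σ(T₁⁴ − T₂⁴) / (1/ε₁ + 1/ε₂ − 1).
1/ε₁ + 1/ε₂ − 1 = 1/0.27 + 1/0.32 − 1 = 5.829.
T₁⁴ − T₂⁴ = 3.30×10^12 − 1.24×10^11 = 3.18×10^12 K⁴.
q = 5.67×10⁻⁸ × 3.18×10^12 / 5.829 = 30900 W/m².
Q = q·A = 30900 × 6.8 = 2.10×10^5 W.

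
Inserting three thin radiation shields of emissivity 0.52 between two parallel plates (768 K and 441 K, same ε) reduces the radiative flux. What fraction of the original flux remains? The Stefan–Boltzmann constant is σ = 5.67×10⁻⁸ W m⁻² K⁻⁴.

ratio ≈ 0.250

With N identical shields there are N+1 = 4 gaps in series, each with the same radiative resistance, so the flux falls to 1/(N+1) of its unshielded value.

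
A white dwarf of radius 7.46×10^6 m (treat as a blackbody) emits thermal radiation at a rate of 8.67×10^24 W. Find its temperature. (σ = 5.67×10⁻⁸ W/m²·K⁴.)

A = 4πr² = 4π × (7.46×10^6)² = 6.99×10^14 m².
From P = σAT⁴, T = (P / σA)^(1/4) = (8.67×10^24 / (5.67×10⁻⁸ × 6.99×10^14))^(1/4).
T = (2.19×10^17)^(1/4) = 21600 K.

T ≈ 21600 K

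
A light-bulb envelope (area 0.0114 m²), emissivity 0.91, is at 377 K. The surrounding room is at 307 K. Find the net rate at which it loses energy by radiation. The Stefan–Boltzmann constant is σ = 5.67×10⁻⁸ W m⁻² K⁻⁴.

Q ≈ 6.66 W

Q = εσA(T⁴ − T_s⁴). T⁴ − T_s⁴ = (377)⁴ − (307)⁴ = 2.02×10^10 − 8.88×10^9 = 1.13×10^10 K⁴.
Q = 0.91 × 5.67×10⁻⁸ × 0.0114 × 1.13×10^10 = 6.66 W.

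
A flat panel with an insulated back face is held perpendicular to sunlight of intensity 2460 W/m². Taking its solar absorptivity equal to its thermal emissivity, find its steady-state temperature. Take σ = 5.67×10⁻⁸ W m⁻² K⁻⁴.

T ≈ 456 K

Absorbed flux αS = emitted flux εσT⁴ (one radiating face); with α = ε, T = (S/σ)^(1/4).
T = (2460 / 5.67×10⁻⁸)^(1/4) = (4.34×10^10)^(1/4).
T = 456 K.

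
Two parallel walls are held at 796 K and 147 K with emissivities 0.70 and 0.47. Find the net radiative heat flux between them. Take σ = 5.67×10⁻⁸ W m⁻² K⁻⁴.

q ≈ 8890 W/m²

For two large parallel gray plates, q = σ(T₁⁴ − T₂⁴) / (1/ε₁ + 1/ε₂ − 1).
1/ε₁ + 1/ε₂ − 1 = 1/0.70 + 1/0.47 − 1 = 2.556.
T₁⁴ − T₂⁴ = 4.01×10^11 − 4.67×10^8 = 4.01×10^11 K⁴.
q = 5.67×10⁻⁸ × 4.01×10^11 / 2.556 = 8890 W/m².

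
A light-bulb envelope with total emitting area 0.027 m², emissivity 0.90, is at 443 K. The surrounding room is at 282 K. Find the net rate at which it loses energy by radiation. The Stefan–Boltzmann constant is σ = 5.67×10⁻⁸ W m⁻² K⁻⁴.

Q = εσA(T⁴ − T_s⁴). T⁴ − T_s⁴ = (443)⁴ − (282)⁴ = 3.85×10^10 − 6.32×10^9 = 3.22×10^10 K⁴.
Q = 0.90 × 5.67×10⁻⁸ × 0.0270 × 3.22×10^10 = 44.4 W.

Q ≈ 44.4 W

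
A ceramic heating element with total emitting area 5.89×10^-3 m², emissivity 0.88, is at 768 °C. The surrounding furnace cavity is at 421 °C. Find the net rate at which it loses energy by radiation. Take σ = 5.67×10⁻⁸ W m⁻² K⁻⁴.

Q ≈ 277 W

Convert: 768 °C = 1041 K; 421 °C = 694 K.
Q = εσA(T⁴ − T_s⁴). T⁴ − T_s⁴ = (1041)⁴ − (694)⁴ = 1.17×10^12 − 2.32×10^11 = 9.42×10^11 K⁴.
Q = 0.88 × 5.67×10⁻⁸ × 5.89×10^-3 × 9.42×10^11 = 277 W.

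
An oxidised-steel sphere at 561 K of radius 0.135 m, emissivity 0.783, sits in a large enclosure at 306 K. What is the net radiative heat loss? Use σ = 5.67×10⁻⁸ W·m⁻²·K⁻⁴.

Q ≈ 918 W

A = 4πr² = 4π × (0.135)² = 0.229 m².
Q = εσA(T⁴ − T_s⁴). T⁴ − T_s⁴ = (561)⁴ − (306)⁴ = 9.90×10^10 − 8.77×10^9 = 9.03×10^10 K⁴.
Q = 0.783 × 5.67×10⁻⁸ × 0.229 × 9.03×10^10 = 918 W.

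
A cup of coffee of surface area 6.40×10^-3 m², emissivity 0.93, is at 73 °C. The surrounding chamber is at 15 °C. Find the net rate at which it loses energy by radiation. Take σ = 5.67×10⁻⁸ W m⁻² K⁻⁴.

Convert: 73 °C = 346 K; 15 °C = 288 K.
Q = εσA(T⁴ − T_s⁴). T⁴ − T_s⁴ = (346)⁴ − (288)⁴ = 1.43×10^10 − 6.88×10^9 = 7.45×10^9 K⁴.
Q = 0.93 × 5.67×10⁻⁸ × 6.40×10^-3 × 7.45×10^9 = 2.51 W.

Q ≈ 2.51 W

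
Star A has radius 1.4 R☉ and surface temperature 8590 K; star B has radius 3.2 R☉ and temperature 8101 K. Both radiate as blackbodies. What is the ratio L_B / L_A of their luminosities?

L_B/L_A ≈ 4.13

L = 4πR²σT⁴ ∝ R²T⁴, so L_B/L_A = (3.2/1.4)² × (8101/8590)⁴ = 5.22 × 0.791 = 4.13.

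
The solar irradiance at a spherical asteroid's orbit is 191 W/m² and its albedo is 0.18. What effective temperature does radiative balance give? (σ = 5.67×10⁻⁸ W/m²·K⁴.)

Power absorbed = (1−a)S·πR²; power emitted = 4πR²σT⁴. Equating and cancelling πR²:
T = ((1−a)S / 4σ)^(1/4) = (157 / (4 × 5.67×10⁻⁸))^(1/4) = (6.91×10^8)^(1/4).
T = 162 K.

T ≈ 162 K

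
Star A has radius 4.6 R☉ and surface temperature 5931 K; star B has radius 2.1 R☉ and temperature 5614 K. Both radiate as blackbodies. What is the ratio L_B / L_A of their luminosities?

L = 4πR²σT⁴ ∝ R²T⁴, so L_B/L_A = (2.1/4.6)² × (5614/5931)⁴ = 0.208 × 0.803 = 0.167.

L_B/L_A ≈ 0.167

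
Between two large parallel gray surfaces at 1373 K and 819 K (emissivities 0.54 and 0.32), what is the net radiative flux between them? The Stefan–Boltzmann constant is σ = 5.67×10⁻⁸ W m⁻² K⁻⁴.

q ≈ 44300 W/m²

For two large parallel gray plates, q = σ(T₁⁴ − T₂⁴) / (1/ε₁ + 1/ε₂ − 1).
1/ε₁ + 1/ε₂ − 1 = 1/0.54 + 1/0.32 − 1 = 3.977.
T₁⁴ − T₂⁴ = 3.55×10^12 − 4.50×10^11 = 3.10×10^12 K⁴.
q = 5.67×10⁻⁸ × 3.10×10^12 / 3.977 = 44300 W/m².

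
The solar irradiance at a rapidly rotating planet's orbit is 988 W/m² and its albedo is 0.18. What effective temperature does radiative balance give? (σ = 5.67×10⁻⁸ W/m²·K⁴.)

T ≈ 244 K

Power absorbed = (1−a)S·πR²; power emitted = 4πR²σT⁴. Equating and cancelling πR²:
T = ((1−a)S / 4σ)^(1/4) = (810 / (4 × 5.67×10⁻⁸))^(1/4) = (3.57×10^9)^(1/4).
T = 244 K.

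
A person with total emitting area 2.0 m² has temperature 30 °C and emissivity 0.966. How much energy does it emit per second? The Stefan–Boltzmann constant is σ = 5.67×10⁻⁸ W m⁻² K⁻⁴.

30 °C = 303 K.
Stefan–Boltzmann: P = εσAT⁴ = 0.966 × 5.67×10⁻⁸ × 2.00 × (303)⁴ = 0.966 × 5.67×10⁻⁸ × 2.00 × 8.43×10^9.
P = 923 W.

P ≈ 923 W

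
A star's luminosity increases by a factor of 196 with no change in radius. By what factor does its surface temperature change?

P ∝ T⁴ ⇒ T ∝ P^(1/4), so T scales by (196)^(1/4) = 3.74.

factor ≈ 3.74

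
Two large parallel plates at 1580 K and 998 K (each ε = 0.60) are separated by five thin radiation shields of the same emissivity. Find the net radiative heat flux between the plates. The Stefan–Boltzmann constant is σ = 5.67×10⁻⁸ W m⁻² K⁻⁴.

Each of the 6 gaps contributes resistance (2/ε − 1) = 2/0.60 − 1 = 2.333; total = 14.00.
q = σ(T₁⁴ − T₂⁴) / 14.00 = 5.67×10⁻⁸ × 5.24×10^12 / 14.00 = 21200 W/m².

q ≈ 21200 W/m²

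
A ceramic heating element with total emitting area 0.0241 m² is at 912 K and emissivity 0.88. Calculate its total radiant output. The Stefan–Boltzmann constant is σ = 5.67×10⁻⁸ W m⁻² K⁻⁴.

P ≈ 832 W

P = εσAT⁴ = 0.88 × 5.67×10⁻⁸ × 0.0241 × (912)⁴ = 0.88 × 5.67×10⁻⁸ × 0.0241 × 6.92×10^11.
P = 832 W.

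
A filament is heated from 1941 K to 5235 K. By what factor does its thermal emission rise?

ratio ≈ 52.9

P ∝ T⁴, so the ratio is (5235/1941)⁴ = (2.697)⁴ = 52.9.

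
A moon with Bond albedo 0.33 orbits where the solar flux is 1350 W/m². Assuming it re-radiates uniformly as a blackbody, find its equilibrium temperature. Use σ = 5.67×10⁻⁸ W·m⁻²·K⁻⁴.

Power absorbed = (1−a)S·πR²; power emitted = 4πR²σT⁴. Equating and cancelling πR²:
T = ((1−a)S / 4σ)^(1/4) = (904 / (4 × 5.67×10⁻⁸))^(1/4) = (3.99×10^9)^(1/4).
T = 251 K.

T ≈ 251 K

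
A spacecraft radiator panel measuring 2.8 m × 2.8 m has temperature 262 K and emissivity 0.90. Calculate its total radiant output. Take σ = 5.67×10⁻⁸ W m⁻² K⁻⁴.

P ≈ 1890 W

A = 2.8 × 2.8 = 7.84 m².
Stefan–Boltzmann: P = εσAT⁴ = 0.90 × 5.67×10⁻⁸ × 7.84 × (262)⁴ = 0.90 × 5.67×10⁻⁸ × 7.84 × 4.71×10^9.
P = 1890 W.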